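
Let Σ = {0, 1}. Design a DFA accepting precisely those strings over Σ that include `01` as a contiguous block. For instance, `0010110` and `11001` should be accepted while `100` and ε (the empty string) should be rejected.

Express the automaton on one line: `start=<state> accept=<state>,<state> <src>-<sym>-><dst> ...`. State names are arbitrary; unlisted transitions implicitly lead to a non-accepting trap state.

Track how much of `01` has been matched so far: state S0 is no progress, S2 is the absorbing accept state reached once `01` has occurred. Intermediate states record partial matches; on a mismatch, fall back to the longest reusable overlap.
A 3-state machine:
        0   1  
>  S0   S1  S0 
   S1   S1  S2 
 * S2   S2  S2 
(> = start, * = accepting)

start=S0 accept=S2 S0-0->S1 S0-1->S0 S1-0->S1 S1-1->S2 S2-0->S2 S2-1->S2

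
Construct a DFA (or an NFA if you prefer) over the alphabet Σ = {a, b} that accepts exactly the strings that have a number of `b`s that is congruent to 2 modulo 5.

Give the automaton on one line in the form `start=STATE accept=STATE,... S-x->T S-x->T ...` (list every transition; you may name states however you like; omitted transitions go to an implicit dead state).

Keep the running count of `b`s modulo 5: each `b` advances along the cycle S0 → S1 → S2 → S3 → S4 → S0 while other symbols loop. Accept at S2.
        a   b  
>  S0   S0  S1 
   S1   S1  S2 
 * S2   S2  S3 
   S3   S3  S4 
   S4   S4  S0 
(> = start, * = accepting)

start=S0 accept=S2 S0-a->S0 S0-b->S1 S1-a->S1 S1-b->S2 S2-a->S2 S2-b->S3 S3-a->S3 S3-b->S4 S4-a->S4 S4-b->S0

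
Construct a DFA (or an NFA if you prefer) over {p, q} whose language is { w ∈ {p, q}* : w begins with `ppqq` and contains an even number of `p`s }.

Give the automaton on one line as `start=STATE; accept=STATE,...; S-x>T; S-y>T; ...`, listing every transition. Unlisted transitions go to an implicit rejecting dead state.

Build one automaton per condition and run them in lockstep. The first has 6 states tracking whether the input so far still matches the prefix `ppqq`; the second has 2 states tracking the count of `p`s modulo 2. A product state is a pair (one from each), accepting exactly when both do.
With 8 states:
       p  q 
>  A   B  C 
   B   D  E 
   C   E  C 
   D   E  F 
   E   C  E 
   F   E  G 
 * G   H  G 
   H   G  H 
(> = start, * = accepting)

start=A; accept=G; A-p>B; A-q>C; B-p>D; B-q>E; C-p>E; C-q>C; D-p>E; D-q>F; E-p>C; E-q>E; F-p>E; F-q>G; G-p>H; G-q>G; H-p>G; H-q>H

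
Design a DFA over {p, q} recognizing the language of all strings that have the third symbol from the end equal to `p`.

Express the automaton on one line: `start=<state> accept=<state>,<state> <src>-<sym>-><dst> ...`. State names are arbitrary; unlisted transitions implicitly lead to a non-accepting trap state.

start=S0 accept=S7,S8,S9,S10 S0-p->S1 S0-q->S2 S1-p->S3 S1-q->S4 S2-p->S5 S2-q->S6 S3-p->S7 S3-q->S8 S4-p->S9 S4-q->S10 S5-p->S11 S5-q->S12 S6-p->S13 S6-q->S14 S7-p->S7 S7-q->S8 S8-p->S9 S8-q->S10 S9-p->S11 S9-q->S12 S10-p->S13 S10-q->S14 S11-p->S7 S11-q->S8 S12-p->S9 S12-q->S10 S13-p->S11 S13-q->S12 S14-p->S13 S14-q->S14

A DFA must remember the last 3 symbols (since which symbol is third-to-last isn't known until the input ends). Use one state per possible window of the last ≤3 symbols; accept from those whose window starts with `p`.
With 15 states:
          p    q  
>  S0     S1   S2 
   S1     S3   S4 
   S2     S5   S6 
   S3     S7   S8 
   S4     S9  S10 
   S5    S11  S12 
   S6    S13  S14 
 * S7     S7   S8 
 * S8     S9  S10 
 * S9    S11  S12 
 * S10   S13  S14 
   S11    S7   S8 
   S12    S9  S10 
   S13   S11  S12 
   S14   S13  S14 
(> = start, * = accepting)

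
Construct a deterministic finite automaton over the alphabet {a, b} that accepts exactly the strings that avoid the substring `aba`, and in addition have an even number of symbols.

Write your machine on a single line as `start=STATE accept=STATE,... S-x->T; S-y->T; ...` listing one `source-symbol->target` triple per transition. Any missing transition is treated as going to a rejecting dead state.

Handle the two conditions separately and then intersect. The first has 4 states tracking partial matches of the forbidden pattern `aba`; the second has 2 states tracking the input length modulo 2. A product state is a pair (one from each), accepting exactly when both do.
With 8 states:
        a   b  
>* q0   q1  q2 
   q1   q3  q4 
   q2   q3  q0 
 * q3   q1  q5 
 * q4   q6  q2 
   q5   q7  q0 
   q6   q7  q7 
   q7   q6  q6 
(> = start, * = accepting)

start=q0; accept=q0,q3,q4; q0-a->q1; q0-b->q2; q1-a->q3; q1-b->q4; q2-a->q3; q2-b->q0; q3-a->q1; q3-b->q5; q4-a->q6; q4-b->q2; q5-a->q7; q5-b->q0; q6-a->q7; q6-b->q7; q7-a->q6; q7-b->q6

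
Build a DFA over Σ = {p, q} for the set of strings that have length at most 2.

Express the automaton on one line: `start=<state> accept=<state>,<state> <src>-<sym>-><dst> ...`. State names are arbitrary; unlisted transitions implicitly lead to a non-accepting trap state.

Count input length up to 3: every symbol moves from s0 toward s3, which means 'more than 2' and absorbs. Accept from {s0, s1, s2}.
        p   q  
>* s0   s1  s1 
 * s1   s2  s2 
 * s2   s3  s3 
   s3   s3  s3 
(> = start, * = accepting)

start=s0 accept=s0,s1,s2 s0-p->s1 s0-q->s1 s1-p->s2 s1-q->s2 s2-p->s3 s2-q->s3 s3-p->s3 s3-q->s3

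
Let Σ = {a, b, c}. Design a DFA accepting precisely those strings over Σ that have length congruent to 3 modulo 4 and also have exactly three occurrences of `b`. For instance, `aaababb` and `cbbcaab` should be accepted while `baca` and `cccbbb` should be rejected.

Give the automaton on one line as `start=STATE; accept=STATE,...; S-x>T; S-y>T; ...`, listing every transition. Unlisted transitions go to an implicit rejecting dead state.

start=q0; accept=q9; q0-a>q1; q0-b>q2; q0-c>q1; q1-a>q3; q1-b>q4; q1-c>q3; q2-a>q4; q2-b>q5; q2-c>q4; q3-a>q6; q3-b>q7; q3-c>q6; q4-a>q7; q4-b>q8; q4-c>q7; q5-a>q8; q5-b>q9; q5-c>q8; q6-a>q0; q6-b>q10; q6-c>q0; q7-a>q10; q7-b>q11; q7-c>q10; q8-a>q11; q8-b>q12; q8-c>q11; q9-a>q12; q9-b>q13; q9-c>q12; q10-a>q2; q10-b>q14; q10-c>q2; q11-a>q14; q11-b>q15; q11-c>q14; q12-a>q15; q12-b>q13; q12-c>q15; q13-a>q13; q13-b>q13; q13-c>q13; q14-a>q5; q14-b>q16; q14-c>q5; q15-a>q16; q15-b>q13; q15-c>q16; q16-a>q9; q16-b>q13; q16-c>q9

Run two small machines in parallel and take their product. One (4 states) tracks the input length modulo 4; the other (5 states) tracks the count of `b`s, saturating at 4. Each combined state is a pair, one component from each; accept when both components accept. After merging equivalent states the machine shrinks.
          a    b    c  
>  q0     q1   q2   q1 
   q1     q3   q4   q3 
   q2     q4   q5   q4 
   q3     q6   q7   q6 
   q4     q7   q8   q7 
   q5     q8   q9   q8 
   q6     q0  q10   q0 
   q7    q10  q11  q10 
   q8    q11  q12  q11 
 * q9    q12  q13  q12 
   q10    q2  q14   q2 
   q11   q14  q15  q14 
   q12   q15  q13  q15 
   q13   q13  q13  q13 
   q14    q5  q16   q5 
   q15   q16  q13  q16 
   q16    q9  q13   q9 
(> = start, * = accepting)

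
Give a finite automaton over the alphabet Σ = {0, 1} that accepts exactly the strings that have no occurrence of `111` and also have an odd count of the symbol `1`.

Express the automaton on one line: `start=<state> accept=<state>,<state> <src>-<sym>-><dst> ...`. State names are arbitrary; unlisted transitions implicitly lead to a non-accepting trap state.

start=S0 accept=S1,S2,S6 S0-0->S0 S0-1->S1 S1-0->S2 S1-1->S3 S2-0->S2 S2-1->S4 S3-0->S0 S3-1->S5 S4-0->S0 S4-1->S6 S5-0->S5 S5-1->S7 S6-0->S2 S6-1->S7 S7-0->S7 S7-1->S5

Handle the two conditions separately and then intersect. The first has 4 states tracking partial matches of the forbidden pattern `111`; the second has 2 states tracking the count of `1`s modulo 2. A product state is a pair (one from each), accepting exactly when both do.
With 8 states:
        0   1  
>  S0   S0  S1 
 * S1   S2  S3 
 * S2   S2  S4 
   S3   S0  S5 
   S4   S0  S6 
   S5   S5  S7 
 * S6   S2  S7 
   S7   S7  S5 
(> = start, * = accepting)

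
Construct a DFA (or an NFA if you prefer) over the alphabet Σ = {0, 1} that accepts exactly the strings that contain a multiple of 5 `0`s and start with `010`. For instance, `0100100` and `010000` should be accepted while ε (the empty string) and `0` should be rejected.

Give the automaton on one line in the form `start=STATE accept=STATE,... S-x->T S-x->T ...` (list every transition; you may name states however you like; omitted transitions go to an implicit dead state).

start=A accept=H A-0->B A-1->C B-0->C B-1->D C-0->C C-1->C D-0->E D-1->C E-0->F E-1->E F-0->G F-1->F G-0->H G-1->G H-0->I H-1->H I-0->E I-1->I

Handle the two conditions separately and then intersect. The first has 5 states tracking the count of `0`s modulo 5; the second has 5 states tracking whether the input so far still matches the prefix `010`. A product state is a pair (one from each), accepting exactly when both do. Minimizing collapses redundant product states.
9 states suffice.
       0  1 
>  A   B  C 
   B   C  D 
   C   C  C 
   D   E  C 
   E   F  E 
   F   G  F 
   G   H  G 
 * H   I  H 
   I   E  I 
(> = start, * = accepting)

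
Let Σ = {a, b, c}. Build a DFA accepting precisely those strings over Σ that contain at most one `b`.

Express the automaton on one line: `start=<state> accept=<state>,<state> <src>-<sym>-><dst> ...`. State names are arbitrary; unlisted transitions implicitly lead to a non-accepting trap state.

start=s0 accept=s0,s1 s0-a->s0 s0-b->s1 s0-c->s0 s1-a->s1 s1-b->s2 s1-c->s1 s2-a->s2 s2-b->s2 s2-c->s2

Only the number of `b`s matters, and only up to 2. Make a chain s0 → s1 → s2 advanced by each `b` (with s2 absorbing); every other symbol self-loops. The accepting set is {s0, s1}.
With 3 states:
        a   b   c  
>* s0   s0  s1  s0 
 * s1   s1  s2  s1 
   s2   s2  s2  s2 
(> = start, * = accepting)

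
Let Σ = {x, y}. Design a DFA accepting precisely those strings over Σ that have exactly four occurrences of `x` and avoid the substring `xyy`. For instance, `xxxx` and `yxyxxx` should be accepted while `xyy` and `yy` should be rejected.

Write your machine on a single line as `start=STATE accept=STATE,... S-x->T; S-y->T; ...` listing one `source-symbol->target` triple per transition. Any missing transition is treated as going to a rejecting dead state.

start=s0; accept=s7,s11; s0-x->s1; s0-y->s0; s1-x->s2; s1-y->s3; s2-x->s4; s2-y->s5; s3-x->s2; s3-y->s6; s4-x->s7; s4-y->s8; s5-x->s4; s5-y->s9; s6-x->s9; s6-y->s6; s7-x->s10; s7-y->s11; s8-x->s7; s8-y->s12; s9-x->s12; s9-y->s9; s10-x->s10; s10-y->s13; s11-x->s10; s11-y->s14; s12-x->s14; s12-y->s12; s13-x->s10; s13-y->s15; s14-x->s15; s14-y->s14; s15-x->s15; s15-y->s15

Handle the two conditions separately and then intersect. One (6 states) tracks the count of `x`s, saturating at 5; the other (4 states) tracks partial matches of the forbidden pattern `xyy`. Each combined state is a pair, one component from each; accept when both components accept.
16 states suffice.
          x    y  
>  s0     s1   s0 
   s1     s2   s3 
   s2     s4   s5 
   s3     s2   s6 
   s4     s7   s8 
   s5     s4   s9 
   s6     s9   s6 
 * s7    s10  s11 
   s8     s7  s12 
   s9    s12   s9 
   s10   s10  s13 
 * s11   s10  s14 
   s12   s14  s12 
   s13   s10  s15 
   s14   s15  s14 
   s15   s15  s15 
(> = start, * = accepting)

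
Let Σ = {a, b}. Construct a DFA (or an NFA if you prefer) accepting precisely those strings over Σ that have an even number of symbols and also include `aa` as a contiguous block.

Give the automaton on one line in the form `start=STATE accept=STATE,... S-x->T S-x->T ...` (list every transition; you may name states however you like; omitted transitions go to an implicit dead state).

start=q0 accept=q3 q0-a->q1 q0-b->q2 q1-a->q3 q1-b->q0 q2-a->q4 q2-b->q0 q3-a->q5 q3-b->q5 q4-a->q5 q4-b->q2 q5-a->q3 q5-b->q3

Build one automaton per condition and run them in lockstep. One (2 states) tracks the input length modulo 2; the other (3 states) tracks whether and how much of `aa` has been seen. Each combined state is a pair, one component from each; accept when both components accept.
        a   b  
>  q0   q1  q2 
   q1   q3  q0 
   q2   q4  q0 
 * q3   q5  q5 
   q4   q5  q2 
   q5   q3  q3 
(> = start, * = accepting)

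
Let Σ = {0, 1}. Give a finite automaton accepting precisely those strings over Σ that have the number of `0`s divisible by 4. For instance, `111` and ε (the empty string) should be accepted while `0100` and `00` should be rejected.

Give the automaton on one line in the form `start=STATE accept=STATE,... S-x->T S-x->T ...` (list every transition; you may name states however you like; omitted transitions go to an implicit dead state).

Keep the running count of `0`s modulo 4: each `0` advances along the cycle s0 → s1 → s2 → s3 → s0 while other symbols loop. Accept at s0.
        0   1  
>* s0   s1  s0 
   s1   s2  s1 
   s2   s3  s2 
   s3   s0  s3 
(> = start, * = accepting)

start=s0 accept=s0 s0-0->s1 s0-1->s0 s1-0->s2 s1-1->s1 s2-0->s3 s2-1->s2 s3-0->s0 s3-1->s3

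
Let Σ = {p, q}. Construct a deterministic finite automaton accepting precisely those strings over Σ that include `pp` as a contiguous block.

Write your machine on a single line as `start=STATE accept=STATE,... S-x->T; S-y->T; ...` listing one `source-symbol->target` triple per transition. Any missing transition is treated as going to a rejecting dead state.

Track how much of `pp` has been matched so far: state S0 is no progress, S2 is the absorbing accept state reached once `pp` has occurred. Intermediate states record partial matches; on a mismatch, fall back to the longest reusable overlap.
        p   q  
>  S0   S1  S0 
   S1   S2  S0 
 * S2   S2  S2 
(> = start, * = accepting)

start=S0; accept=S2; S0-p->S1; S0-q->S0; S1-p->S2; S1-q->S0; S2-p->S2; S2-q->S2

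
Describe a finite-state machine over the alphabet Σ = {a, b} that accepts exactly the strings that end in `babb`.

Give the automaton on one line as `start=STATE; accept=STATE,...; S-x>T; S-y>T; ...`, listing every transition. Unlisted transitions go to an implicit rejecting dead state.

Let each state record the length of the longest suffix of the input read so far that is also a prefix of `babb`. q1 means the last symbol is `b`; q2 means the last 2 symbols are `ba`; q3 means the last 3 symbols are `bab`; q4 means the last 4 symbols are `babb`. Accept only at q4, where the string currently ends in `babb`.
A 5-state machine:
        a   b  
>  q0   q0  q1 
   q1   q2  q1 
   q2   q0  q3 
   q3   q2  q4 
 * q4   q2  q1 
(> = start, * = accepting)

start=q0; accept=q4; q0-a>q0; q0-b>q1; q1-a>q2; q1-b>q1; q2-a>q0; q2-b>q3; q3-a>q2; q3-b>q4; q4-a>q2; q4-b>q1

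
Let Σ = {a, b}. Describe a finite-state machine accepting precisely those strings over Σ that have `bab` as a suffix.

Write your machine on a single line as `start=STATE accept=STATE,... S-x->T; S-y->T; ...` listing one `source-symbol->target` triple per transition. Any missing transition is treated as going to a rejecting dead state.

start=q0; accept=q3; q0-a->q0; q0-b->q1; q1-a->q2; q1-b->q1; q2-a->q0; q2-b->q3; q3-a->q2; q3-b->q1

Remember how much of `bab` the current input suffix matches. State q0 means no match yet; q1 means the last symbol is `b`; q2 means the last 2 symbols are `ba`; q3 means the last 3 symbols are `bab`. Only q3 accepts. On a mismatch, fall back to the longest proper suffix that is still a prefix of `bab`.
A 4-state machine:
        a   b  
>  q0   q0  q1 
   q1   q2  q1 
   q2   q0  q3 
 * q3   q2  q1 
(> = start, * = accepting)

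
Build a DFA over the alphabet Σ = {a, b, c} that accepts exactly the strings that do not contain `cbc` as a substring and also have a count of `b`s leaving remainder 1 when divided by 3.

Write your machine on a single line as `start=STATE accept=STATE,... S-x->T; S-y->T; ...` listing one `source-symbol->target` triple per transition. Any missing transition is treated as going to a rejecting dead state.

start=q0; accept=q1,q4,q5; q0-a->q0; q0-b->q1; q0-c->q2; q1-a->q1; q1-b->q3; q1-c->q4; q2-a->q0; q2-b->q5; q2-c->q2; q3-a->q3; q3-b->q0; q3-c->q6; q4-a->q1; q4-b->q7; q4-c->q4; q5-a->q1; q5-b->q3; q5-c->q8; q6-a->q3; q6-b->q9; q6-c->q6; q7-a->q3; q7-b->q0; q7-c->q10; q8-a->q8; q8-b->q10; q8-c->q8; q9-a->q0; q9-b->q1; q9-c->q11; q10-a->q10; q10-b->q11; q10-c->q10; q11-a->q11; q11-b->q8; q11-c->q11

Build one automaton per condition and run them in lockstep. One (4 states) tracks partial matches of the forbidden pattern `cbc`; the other (3 states) tracks the count of `b`s modulo 3. Each combined state is a pair, one component from each; accept when both components accept.
With 12 states:
          a    b    c  
>  q0     q0   q1   q2 
 * q1     q1   q3   q4 
   q2     q0   q5   q2 
   q3     q3   q0   q6 
 * q4     q1   q7   q4 
 * q5     q1   q3   q8 
   q6     q3   q9   q6 
   q7     q3   q0  q10 
   q8     q8  q10   q8 
   q9     q0   q1  q11 
   q10   q10  q11  q10 
   q11   q11   q8  q11 
(> = start, * = accepting)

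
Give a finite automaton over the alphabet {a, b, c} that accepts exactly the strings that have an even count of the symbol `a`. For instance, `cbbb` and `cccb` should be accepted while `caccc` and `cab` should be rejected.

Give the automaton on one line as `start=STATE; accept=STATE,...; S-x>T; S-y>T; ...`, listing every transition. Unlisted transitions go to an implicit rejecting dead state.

Keep the running count of `a`s modulo 2: each `a` advances along the cycle q0 → q1 → q0 while other symbols loop. Accept at q0.
With 2 states:
        a   b   c  
>* q0   q1  q0  q0 
   q1   q0  q1  q1 
(> = start, * = accepting)

start=q0; accept=q0; q0-a>q1; q0-b>q0; q0-c>q0; q1-a>q0; q1-b>q1; q1-c>q1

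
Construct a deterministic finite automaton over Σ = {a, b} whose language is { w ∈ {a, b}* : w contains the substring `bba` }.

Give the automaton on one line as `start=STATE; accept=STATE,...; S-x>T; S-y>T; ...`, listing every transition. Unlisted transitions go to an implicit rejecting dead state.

Track how much of `bba` has been matched so far: state q0 is no progress, q3 is the absorbing accept state reached once `bba` has occurred. Intermediate states record partial matches; on a mismatch, fall back to the longest reusable overlap.
With 4 states:
        a   b  
>  q0   q0  q1 
   q1   q0  q2 
   q2   q3  q2 
 * q3   q3  q3 
(> = start, * = accepting)

start=q0; accept=q3; q0-a>q0; q0-b>q1; q1-a>q0; q1-b>q2; q2-a>q3; q2-b>q2; q3-a>q3; q3-b>q3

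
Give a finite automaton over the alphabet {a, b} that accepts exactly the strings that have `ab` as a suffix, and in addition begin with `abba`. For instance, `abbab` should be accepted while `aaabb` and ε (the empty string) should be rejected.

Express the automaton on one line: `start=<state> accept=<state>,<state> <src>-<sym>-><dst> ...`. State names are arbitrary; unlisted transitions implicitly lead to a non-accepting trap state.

Handle the two conditions separately and then intersect. One (3 states) tracks how much of the suffix `ab` has currently been matched; the other (6 states) tracks whether the input so far still matches the prefix `abba`. Each combined state is a pair, one component from each; accept when both components accept.
With 10 states:
        a   b  
>  s0   s1  s2 
   s1   s3  s4 
   s2   s3  s2 
   s3   s3  s5 
   s4   s3  s6 
   s5   s3  s2 
   s6   s7  s2 
   s7   s7  s8 
 * s8   s7  s9 
   s9   s7  s9 
(> = start, * = accepting)

start=s0 accept=s8 s0-a->s1 s0-b->s2 s1-a->s3 s1-b->s4 s2-a->s3 s2-b->s2 s3-a->s3 s3-b->s5 s4-a->s3 s4-b->s6 s5-a->s3 s5-b->s2 s6-a->s7 s6-b->s2 s7-a->s7 s7-b->s8 s8-a->s7 s8-b->s9 s9-a->s7 s9-b->s9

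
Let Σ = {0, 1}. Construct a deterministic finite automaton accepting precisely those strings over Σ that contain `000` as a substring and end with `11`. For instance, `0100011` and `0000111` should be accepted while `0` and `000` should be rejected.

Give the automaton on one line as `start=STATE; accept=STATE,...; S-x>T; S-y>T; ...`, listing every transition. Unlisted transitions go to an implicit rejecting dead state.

start=q0; accept=q5; q0-0>q1; q0-1>q0; q1-0>q2; q1-1>q0; q2-0>q3; q2-1>q0; q3-0>q3; q3-1>q4; q4-0>q3; q4-1>q5; q5-0>q3; q5-1>q5

Handle the two conditions separately and then intersect. One (4 states) tracks whether and how much of `000` has been seen; the other (3 states) tracks how much of the suffix `11` has currently been matched. Each combined state is a pair, one component from each; accept when both components accept. Equivalent product states are then merged.
        0   1  
>  q0   q1  q0 
   q1   q2  q0 
   q2   q3  q0 
   q3   q3  q4 
   q4   q3  q5 
 * q5   q3  q5 
(> = start, * = accepting)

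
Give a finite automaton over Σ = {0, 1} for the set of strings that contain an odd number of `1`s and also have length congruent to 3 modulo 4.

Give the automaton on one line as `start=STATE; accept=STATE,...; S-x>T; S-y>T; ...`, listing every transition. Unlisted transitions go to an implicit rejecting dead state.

start=q0; accept=q6; q0-0>q1; q0-1>q2; q1-0>q3; q1-1>q4; q2-0>q4; q2-1>q3; q3-0>q5; q3-1>q6; q4-0>q6; q4-1>q5; q5-0>q0; q5-1>q7; q6-0>q7; q6-1>q0; q7-0>q2; q7-1>q1

Handle the two conditions separately and then intersect. One (2 states) tracks the count of `1`s modulo 2; the other (4 states) tracks the input length modulo 4. Each combined state is a pair, one component from each; accept when both components accept.
8 states suffice.
        0   1  
>  q0   q1  q2 
   q1   q3  q4 
   q2   q4  q3 
   q3   q5  q6 
   q4   q6  q5 
   q5   q0  q7 
 * q6   q7  q0 
   q7   q2  q1 
(> = start, * = accepting)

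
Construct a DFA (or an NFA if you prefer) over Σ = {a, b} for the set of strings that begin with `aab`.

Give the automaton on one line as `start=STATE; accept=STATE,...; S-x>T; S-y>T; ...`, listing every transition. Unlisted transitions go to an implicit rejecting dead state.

start=s0; accept=s3; s0-a>s1; s0-b>s4; s1-a>s2; s1-b>s4; s2-a>s4; s2-b>s3; s3-a>s3; s3-b>s3; s4-a>s4; s4-b>s4

Check the first 3 symbols one by one: s0 through s2 record how many have matched `aab` so far; any wrong symbol goes to the dead state s4. After all 3 match we enter the accepting sink s3.
With 5 states:
        a   b  
>  s0   s1  s4 
   s1   s2  s4 
   s2   s4  s3 
 * s3   s3  s3 
   s4   s4  s4 
(> = start, * = accepting)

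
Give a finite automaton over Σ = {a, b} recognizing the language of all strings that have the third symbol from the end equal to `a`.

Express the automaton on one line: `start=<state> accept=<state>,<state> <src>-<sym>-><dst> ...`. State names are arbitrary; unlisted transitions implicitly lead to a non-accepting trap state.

start=q0 accept=q7,q8,q9,q10 q0-a->q1 q0-b->q2 q1-a->q3 q1-b->q4 q2-a->q5 q2-b->q6 q3-a->q7 q3-b->q8 q4-a->q9 q4-b->q10 q5-a->q11 q5-b->q12 q6-a->q13 q6-b->q14 q7-a->q7 q7-b->q8 q8-a->q9 q8-b->q10 q9-a->q11 q9-b->q12 q10-a->q13 q10-b->q14 q11-a->q7 q11-b->q8 q12-a->q9 q12-b->q10 q13-a->q11 q13-b->q12 q14-a->q13 q14-b->q14

Because acceptance depends on a position counted from the end, the machine has to buffer the most recent 3 symbols. Make each state the string of the last up-to-3 symbols read; on input `x` shift the window left and append `x`. Accept when the buffered window has length 3 and begins with `a`.
15 states suffice.
          a    b  
>  q0     q1   q2 
   q1     q3   q4 
   q2     q5   q6 
   q3     q7   q8 
   q4     q9  q10 
   q5    q11  q12 
   q6    q13  q14 
 * q7     q7   q8 
 * q8     q9  q10 
 * q9    q11  q12 
 * q10   q13  q14 
   q11    q7   q8 
   q12    q9  q10 
   q13   q11  q12 
   q14   q13  q14 
(> = start, * = accepting)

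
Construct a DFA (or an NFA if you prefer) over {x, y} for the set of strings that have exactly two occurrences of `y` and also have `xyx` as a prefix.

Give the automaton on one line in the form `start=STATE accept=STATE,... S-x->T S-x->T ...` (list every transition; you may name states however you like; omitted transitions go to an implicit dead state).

Build one automaton per condition and run them in lockstep. The first has 4 states tracking the count of `y`s, saturating at 3; the second has 5 states tracking whether the input so far still matches the prefix `xyx`. A product state is a pair (one from each), accepting exactly when both do. Minimizing collapses redundant product states.
With 6 states:
        x   y  
>  s0   s1  s2 
   s1   s2  s3 
   s2   s2  s2 
   s3   s4  s2 
   s4   s4  s5 
 * s5   s5  s2 
(> = start, * = accepting)

start=s0 accept=s5 s0-x->s1 s0-y->s2 s1-x->s2 s1-y->s3 s2-x->s2 s2-y->s2 s3-x->s4 s3-y->s2 s4-x->s4 s4-y->s5 s5-x->s5 s5-y->s2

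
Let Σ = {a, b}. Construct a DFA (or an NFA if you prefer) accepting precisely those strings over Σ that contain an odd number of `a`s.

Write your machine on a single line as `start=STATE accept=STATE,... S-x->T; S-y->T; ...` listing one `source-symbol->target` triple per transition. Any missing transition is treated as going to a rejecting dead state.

Keep the running count of `a`s modulo 2: each `a` advances along the cycle q0 → q1 → q0 while other symbols loop. Accept at q1.
2 states suffice.
        a   b  
>  q0   q1  q0 
 * q1   q0  q1 
(> = start, * = accepting)

start=q0; accept=q1; q0-a->q1; q0-b->q0; q1-a->q0; q1-b->q1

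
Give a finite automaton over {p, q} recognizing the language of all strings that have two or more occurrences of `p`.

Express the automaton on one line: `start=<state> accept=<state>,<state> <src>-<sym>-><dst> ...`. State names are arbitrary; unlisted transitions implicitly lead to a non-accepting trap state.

Count `p`s, saturating at 3: states A through C mean 0 through 2 `p`s seen; D means more than 2. Each `p` increments (capped at D); other symbols loop. Accept from {C, D}.
4 states suffice.
       p  q 
>  A   B  A 
   B   C  B 
 * C   D  C 
 * D   D  D 
(> = start, * = accepting)

start=A accept=C,D A-p->B A-q->A B-p->C B-q->B C-p->D C-q->C D-p->D D-q->D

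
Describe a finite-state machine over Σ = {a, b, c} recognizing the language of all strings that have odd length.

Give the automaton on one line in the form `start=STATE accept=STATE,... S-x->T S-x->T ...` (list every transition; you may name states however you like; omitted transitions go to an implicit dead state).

Count input length modulo 2: every symbol advances one step around the cycle q0 → q1 → q0. Accept at q1.
With 2 states:
        a   b   c  
>  q0   q1  q1  q1 
 * q1   q0  q0  q0 
(> = start, * = accepting)

start=q0 accept=q1 q0-a->q1 q0-b->q1 q0-c->q1 q1-a->q0 q1-b->q0 q1-c->q0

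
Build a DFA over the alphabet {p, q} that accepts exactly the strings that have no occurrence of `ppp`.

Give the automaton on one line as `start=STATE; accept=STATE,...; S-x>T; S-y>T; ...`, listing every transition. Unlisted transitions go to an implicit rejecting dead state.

This is the complement of 'contains `ppp`'. Use the same substring-matching states — A through D holding how much of `ppp` has just been matched — but flip the accepting set: everything except the trap D accepts.
With 4 states:
       p  q 
>* A   B  A 
 * B   C  A 
 * C   D  A 
   D   D  D 
(> = start, * = accepting)

start=A; accept=A,B,C; A-p>B; A-q>A; B-p>C; B-q>A; C-p>D; C-q>A; D-p>D; D-q>D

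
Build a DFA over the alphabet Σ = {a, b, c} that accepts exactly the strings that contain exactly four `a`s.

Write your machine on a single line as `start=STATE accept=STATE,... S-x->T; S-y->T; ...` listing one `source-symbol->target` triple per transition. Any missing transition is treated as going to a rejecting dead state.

start=S0; accept=S4; S0-a->S1; S0-b->S0; S0-c->S0; S1-a->S2; S1-b->S1; S1-c->S1; S2-a->S3; S2-b->S2; S2-c->S2; S3-a->S4; S3-b->S3; S3-c->S3; S4-a->S5; S4-b->S4; S4-c->S4; S5-a->S5; S5-b->S5; S5-c->S5

Count `a`s, saturating at 5: states S0 through S4 mean 0 through 4 `a`s seen; S5 means more than 4. Each `a` increments (capped at S5); other symbols loop. Accept from {S4}.
With 6 states:
        a   b   c  
>  S0   S1  S0  S0 
   S1   S2  S1  S1 
   S2   S3  S2  S2 
   S3   S4  S3  S3 
 * S4   S5  S4  S4 
   S5   S5  S5  S5 
(> = start, * = accepting)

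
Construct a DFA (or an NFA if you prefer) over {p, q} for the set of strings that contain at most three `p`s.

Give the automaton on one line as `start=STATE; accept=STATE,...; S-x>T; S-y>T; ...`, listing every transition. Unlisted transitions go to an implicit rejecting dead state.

start=A; accept=A,B,C,D; A-p>B; A-q>A; B-p>C; B-q>B; C-p>D; C-q>C; D-p>E; D-q>D; E-p>E; E-q>E

Count `p`s, saturating at 4: states A through D mean 0 through 3 `p`s seen; E means more than 3. Each `p` increments (capped at E); other symbols loop. Accept from {A, B, C, D}.
       p  q 
>* A   B  A 
 * B   C  B 
 * C   D  C 
 * D   E  D 
   E   E  E 
(> = start, * = accepting)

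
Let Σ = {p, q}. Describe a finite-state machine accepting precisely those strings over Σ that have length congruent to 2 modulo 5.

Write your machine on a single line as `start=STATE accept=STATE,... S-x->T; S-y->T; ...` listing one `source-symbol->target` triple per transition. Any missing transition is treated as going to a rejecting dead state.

Count input length modulo 5: every symbol advances one step around the cycle S0 → S1 → S2 → S3 → S4 → S0. Accept at S2.
5 states suffice.
        p   q  
>  S0   S1  S1 
   S1   S2  S2 
 * S2   S3  S3 
   S3   S4  S4 
   S4   S0  S0 
(> = start, * = accepting)

start=S0; accept=S2; S0-p->S1; S0-q->S1; S1-p->S2; S1-q->S2; S2-p->S3; S2-q->S3; S3-p->S4; S3-q->S4; S4-p->S0; S4-q->S0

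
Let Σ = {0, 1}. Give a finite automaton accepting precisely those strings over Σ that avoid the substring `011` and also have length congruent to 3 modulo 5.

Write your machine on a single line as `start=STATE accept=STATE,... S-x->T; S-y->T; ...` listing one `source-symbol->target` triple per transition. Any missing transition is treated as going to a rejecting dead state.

Run two small machines in parallel and take their product. The first has 4 states tracking partial matches of the forbidden pattern `011`; the second has 5 states tracking the input length modulo 5. A product state is a pair (one from each), accepting exactly when both do. After merging equivalent states the machine shrinks.
With 16 states:
       0  1 
>  A   B  C 
   B   D  E 
   C   D  F 
   D   G  H 
   E   G  I 
   F   G  J 
 * G   K  L 
 * H   K  I 
   I   I  I 
 * J   K  M 
   K   N  O 
   L   N  I 
   M   N  A 
   N   B  P 
   O   B  I 
   P   D  I 
(> = start, * = accepting)

start=A; accept=G,H,J; A-0->B; A-1->C; B-0->D; B-1->E; C-0->D; C-1->F; D-0->G; D-1->H; E-0->G; E-1->I; F-0->G; F-1->J; G-0->K; G-1->L; H-0->K; H-1->I; I-0->I; I-1->I; J-0->K; J-1->M; K-0->N; K-1->O; L-0->N; L-1->I; M-0->N; M-1->A; N-0->B; N-1->P; O-0->B; O-1->I; P-0->D; P-1->I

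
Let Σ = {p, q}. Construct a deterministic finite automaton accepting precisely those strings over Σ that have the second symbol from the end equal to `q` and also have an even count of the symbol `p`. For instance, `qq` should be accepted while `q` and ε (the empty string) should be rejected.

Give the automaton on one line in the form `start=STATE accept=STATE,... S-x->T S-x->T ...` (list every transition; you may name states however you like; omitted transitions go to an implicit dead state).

Handle the two conditions separately and then intersect. The first has 7 states tracking the last 2 symbols read; the second has 2 states tracking the count of `p`s modulo 2. A product state is a pair (one from each), accepting exactly when both do.
An 11-state machine:
          p    q  
>  s0     s1   s2 
   s1     s3   s4 
   s2     s5   s6 
   s3     s7   s8 
   s4     s9  s10 
   s5     s3   s4 
 * s6     s5   s6 
   s7     s3   s4 
   s8     s5   s6 
 * s9     s7   s8 
   s10    s9  s10 
(> = start, * = accepting)

start=s0 accept=s6,s9 s0-p->s1 s0-q->s2 s1-p->s3 s1-q->s4 s2-p->s5 s2-q->s6 s3-p->s7 s3-q->s8 s4-p->s9 s4-q->s10 s5-p->s3 s5-q->s4 s6-p->s5 s6-q->s6 s7-p->s3 s7-q->s4 s8-p->s5 s8-q->s6 s9-p->s7 s9-q->s8 s10-p->s9 s10-q->s10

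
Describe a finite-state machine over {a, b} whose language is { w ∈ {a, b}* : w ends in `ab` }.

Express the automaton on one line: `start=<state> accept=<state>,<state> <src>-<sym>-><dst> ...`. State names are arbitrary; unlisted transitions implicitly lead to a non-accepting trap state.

Let each state record the length of the longest suffix of the input read so far that is also a prefix of `ab`. q1 means the last symbol is `a`; q2 means the last 2 symbols are `ab`. Accept only at q2, where the string currently ends in `ab`.
A 3-state machine:
        a   b  
>  q0   q1  q0 
   q1   q1  q2 
 * q2   q1  q0 
(> = start, * = accepting)

start=q0 accept=q2 q0-a->q1 q0-b->q0 q1-a->q1 q1-b->q2 q2-a->q1 q2-b->q0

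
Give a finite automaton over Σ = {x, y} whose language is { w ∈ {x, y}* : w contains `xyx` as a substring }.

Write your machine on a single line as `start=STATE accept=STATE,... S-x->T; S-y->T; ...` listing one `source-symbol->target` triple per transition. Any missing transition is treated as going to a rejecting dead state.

Track how much of `xyx` has been matched so far: state S0 is no progress, S3 is the absorbing accept state reached once `xyx` has occurred. Intermediate states record partial matches; on a mismatch, fall back to the longest reusable overlap.
With 4 states:
        x   y  
>  S0   S1  S0 
   S1   S1  S2 
   S2   S3  S0 
 * S3   S3  S3 
(> = start, * = accepting)

start=S0; accept=S3; S0-x->S1; S0-y->S0; S1-x->S1; S1-y->S2; S2-x->S3; S2-y->S0; S3-x->S3; S3-y->S3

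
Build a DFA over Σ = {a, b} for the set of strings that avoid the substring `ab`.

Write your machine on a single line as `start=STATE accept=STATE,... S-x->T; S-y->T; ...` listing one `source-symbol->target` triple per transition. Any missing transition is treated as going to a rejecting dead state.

start=s0; accept=s0,s1; s0-a->s1; s0-b->s0; s1-a->s1; s1-b->s2; s2-a->s2; s2-b->s2

This is the complement of 'contains `ab`'. Use the same substring-matching states — s0 through s2 holding how much of `ab` has just been matched — but flip the accepting set: everything except the trap s2 accepts.
With 3 states:
        a   b  
>* s0   s1  s0 
 * s1   s1  s2 
   s2   s2  s2 
(> = start, * = accepting)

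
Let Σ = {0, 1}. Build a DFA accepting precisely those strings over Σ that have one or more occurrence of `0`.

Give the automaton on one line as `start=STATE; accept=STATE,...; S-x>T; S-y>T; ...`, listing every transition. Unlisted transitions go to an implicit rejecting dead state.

Only the number of `0`s matters, and only up to 2. Make a chain A → B → C advanced by each `0` (with C absorbing); every other symbol self-loops. The accepting set is {B, C}.
       0  1 
>  A   B  A 
 * B   C  B 
 * C   C  C 
(> = start, * = accepting)

start=A; accept=B,C; A-0>B; A-1>A; B-0>C; B-1>B; C-0>C; C-1>C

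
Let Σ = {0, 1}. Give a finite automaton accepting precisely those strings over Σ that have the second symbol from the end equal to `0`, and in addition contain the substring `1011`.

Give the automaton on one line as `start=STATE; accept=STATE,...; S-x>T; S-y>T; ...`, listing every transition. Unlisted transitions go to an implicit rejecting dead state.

start=s0; accept=s10,s11; s0-0>s1; s0-1>s2; s1-0>s3; s1-1>s4; s2-0>s5; s2-1>s6; s3-0>s3; s3-1>s4; s4-0>s5; s4-1>s6; s5-0>s3; s5-1>s7; s6-0>s5; s6-1>s6; s7-0>s5; s7-1>s8; s8-0>s9; s8-1>s8; s9-0>s10; s9-1>s11; s10-0>s10; s10-1>s11; s11-0>s9; s11-1>s8

Build one automaton per condition and run them in lockstep. One (7 states) tracks the last 2 symbols read; the other (5 states) tracks whether and how much of `1011` has been seen. Each combined state is a pair, one component from each; accept when both components accept.
With 12 states:
          0    1  
>  s0     s1   s2 
   s1     s3   s4 
   s2     s5   s6 
   s3     s3   s4 
   s4     s5   s6 
   s5     s3   s7 
   s6     s5   s6 
   s7     s5   s8 
   s8     s9   s8 
   s9    s10  s11 
 * s10   s10  s11 
 * s11    s9   s8 
(> = start, * = accepting)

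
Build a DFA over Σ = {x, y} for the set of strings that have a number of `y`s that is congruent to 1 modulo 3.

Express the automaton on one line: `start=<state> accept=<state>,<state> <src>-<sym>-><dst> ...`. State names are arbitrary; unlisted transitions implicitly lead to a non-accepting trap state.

start=q0 accept=q1 q0-x->q0 q0-y->q1 q1-x->q1 q1-y->q2 q2-x->q2 q2-y->q0

The only thing that matters is how many `y`s have appeared, reduced mod 3. Use one state per residue: q0 for 0, …, q2 for 2. Reading `y` moves to the next residue; anything else stays put. q1 is accepting.
A 3-state machine:
        x   y  
>  q0   q0  q1 
 * q1   q1  q2 
   q2   q2  q0 
(> = start, * = accepting)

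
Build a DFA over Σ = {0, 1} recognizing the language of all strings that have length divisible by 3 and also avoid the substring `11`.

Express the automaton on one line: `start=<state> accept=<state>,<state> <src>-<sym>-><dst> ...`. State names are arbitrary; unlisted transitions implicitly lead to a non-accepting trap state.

Run two small machines in parallel and take their product. One (3 states) tracks the input length modulo 3; the other (3 states) tracks partial matches of the forbidden pattern `11`. Each combined state is a pair, one component from each; accept when both components accept. Minimizing collapses redundant product states.
        0   1  
>* q0   q1  q2 
   q1   q3  q4 
   q2   q3  q5 
   q3   q0  q6 
   q4   q0  q5 
   q5   q5  q5 
 * q6   q1  q5 
(> = start, * = accepting)

start=q0 accept=q0,q6 q0-0->q1 q0-1->q2 q1-0->q3 q1-1->q4 q2-0->q3 q2-1->q5 q3-0->q0 q3-1->q6 q4-0->q0 q4-1->q5 q5-0->q5 q5-1->q5 q6-0->q1 q6-1->q5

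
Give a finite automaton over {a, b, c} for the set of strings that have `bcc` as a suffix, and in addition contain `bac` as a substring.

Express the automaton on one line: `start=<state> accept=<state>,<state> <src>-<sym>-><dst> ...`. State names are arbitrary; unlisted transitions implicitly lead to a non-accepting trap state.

start=S0 accept=S6 S0-a->S0 S0-b->S1 S0-c->S0 S1-a->S2 S1-b->S1 S1-c->S0 S2-a->S0 S2-b->S1 S2-c->S3 S3-a->S3 S3-b->S4 S3-c->S3 S4-a->S3 S4-b->S4 S4-c->S5 S5-a->S3 S5-b->S4 S5-c->S6 S6-a->S3 S6-b->S4 S6-c->S3

Handle the two conditions separately and then intersect. The first has 4 states tracking how much of the suffix `bcc` has currently been matched; the second has 4 states tracking whether and how much of `bac` has been seen. A product state is a pair (one from each), accepting exactly when both do. After merging equivalent states the machine shrinks.
        a   b   c  
>  S0   S0  S1  S0 
   S1   S2  S1  S0 
   S2   S0  S1  S3 
   S3   S3  S4  S3 
   S4   S3  S4  S5 
   S5   S3  S4  S6 
 * S6   S3  S4  S3 
(> = start, * = accepting)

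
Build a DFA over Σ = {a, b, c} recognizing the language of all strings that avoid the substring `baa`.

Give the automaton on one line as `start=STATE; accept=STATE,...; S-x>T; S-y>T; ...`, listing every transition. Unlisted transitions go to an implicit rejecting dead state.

Track partial matches of the forbidden pattern `baa`. State S3 is a dead state reached once `baa` has occurred; every other state accepts. S0 means no part of `baa` is currently matched.
        a   b   c  
>* S0   S0  S1  S0 
 * S1   S2  S1  S0 
 * S2   S3  S1  S0 
   S3   S3  S3  S3 
(> = start, * = accepting)

start=S0; accept=S0,S1,S2; S0-a>S0; S0-b>S1; S0-c>S0; S1-a>S2; S1-b>S1; S1-c>S0; S2-a>S3; S2-b>S1; S2-c>S0; S3-a>S3; S3-b>S3; S3-c>S3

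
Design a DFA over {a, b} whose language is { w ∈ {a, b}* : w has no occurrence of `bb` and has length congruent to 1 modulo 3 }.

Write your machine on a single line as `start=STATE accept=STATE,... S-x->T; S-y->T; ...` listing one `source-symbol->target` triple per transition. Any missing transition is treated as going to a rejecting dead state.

start=s0; accept=s1,s2; s0-a->s1; s0-b->s2; s1-a->s3; s1-b->s4; s2-a->s3; s2-b->s5; s3-a->s0; s3-b->s6; s4-a->s0; s4-b->s7; s5-a->s7; s5-b->s7; s6-a->s1; s6-b->s8; s7-a->s8; s7-b->s8; s8-a->s5; s8-b->s5

Build one automaton per condition and run them in lockstep. The first has 3 states tracking partial matches of the forbidden pattern `bb`; the second has 3 states tracking the input length modulo 3. A product state is a pair (one from each), accepting exactly when both do.
A 9-state machine:
        a   b  
>  s0   s1  s2 
 * s1   s3  s4 
 * s2   s3  s5 
   s3   s0  s6 
   s4   s0  s7 
   s5   s7  s7 
   s6   s1  s8 
   s7   s8  s8 
   s8   s5  s5 
(> = start, * = accepting)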